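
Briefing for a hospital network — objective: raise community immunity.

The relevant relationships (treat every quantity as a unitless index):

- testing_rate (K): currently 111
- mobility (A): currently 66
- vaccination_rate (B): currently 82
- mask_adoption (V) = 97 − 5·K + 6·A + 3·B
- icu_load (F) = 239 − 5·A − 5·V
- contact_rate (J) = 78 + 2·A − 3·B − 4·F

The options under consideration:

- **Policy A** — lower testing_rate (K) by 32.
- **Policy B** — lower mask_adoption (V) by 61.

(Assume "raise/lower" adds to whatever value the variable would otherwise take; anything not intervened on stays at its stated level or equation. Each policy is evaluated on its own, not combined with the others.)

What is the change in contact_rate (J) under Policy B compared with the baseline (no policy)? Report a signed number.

-1220

Baseline:
  K = 111
  A = 66
  B = 82
  V = 97 − 5·111 + 6·66 + 3·82 = 184
  F = 239 − 5·66 − 5·184 = -1011
  J = 78 + 2·66 − 3·82 − 4·(-1011) = 4008
Policy B (V − 61):
  K = 111
  A = 66
  B = 82
  V = 97 − 5·111 + 6·66 + 3·82 (−61 from intervention) = 123
  F = 239 − 5·66 − 5·123 = -706
  J = 78 + 2·66 − 3·82 − 4·(-706) = 2788
Change in J: 2788 − 4008 = -1220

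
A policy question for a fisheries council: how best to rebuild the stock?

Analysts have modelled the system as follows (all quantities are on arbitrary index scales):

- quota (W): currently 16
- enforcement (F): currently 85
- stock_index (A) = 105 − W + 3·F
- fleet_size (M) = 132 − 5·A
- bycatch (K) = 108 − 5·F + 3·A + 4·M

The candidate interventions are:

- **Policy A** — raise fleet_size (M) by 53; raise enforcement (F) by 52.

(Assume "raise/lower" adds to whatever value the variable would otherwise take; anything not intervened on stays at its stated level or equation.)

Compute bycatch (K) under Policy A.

Policy A (M + 53, F + 52):
  W = 16
  F = 85 + 52 = 137
  A = 105 − 16 + 3·137 = 500
  M = 132 − 5·500 (+53 from intervention) = -2315
  K = 108 − 5·137 + 3·500 + 4·(-2315) = -8337

-8337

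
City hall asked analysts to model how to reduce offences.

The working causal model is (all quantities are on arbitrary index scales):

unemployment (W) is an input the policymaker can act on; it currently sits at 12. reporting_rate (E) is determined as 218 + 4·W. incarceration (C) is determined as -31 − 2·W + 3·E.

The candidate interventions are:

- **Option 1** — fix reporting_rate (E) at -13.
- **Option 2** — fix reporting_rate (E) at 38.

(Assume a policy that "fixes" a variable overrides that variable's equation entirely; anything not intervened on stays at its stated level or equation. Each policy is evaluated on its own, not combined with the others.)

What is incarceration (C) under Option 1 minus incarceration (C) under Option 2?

-153

Option 1 (E := -13):
  W = 12
  E = -13
  C = -31 − 2·12 + 3·(-13) = -94
Option 2 (E := 38):
  W = 12
  E = 38
  C = -31 − 2·12 + 3·38 = 59
C: -94 − 59 = -153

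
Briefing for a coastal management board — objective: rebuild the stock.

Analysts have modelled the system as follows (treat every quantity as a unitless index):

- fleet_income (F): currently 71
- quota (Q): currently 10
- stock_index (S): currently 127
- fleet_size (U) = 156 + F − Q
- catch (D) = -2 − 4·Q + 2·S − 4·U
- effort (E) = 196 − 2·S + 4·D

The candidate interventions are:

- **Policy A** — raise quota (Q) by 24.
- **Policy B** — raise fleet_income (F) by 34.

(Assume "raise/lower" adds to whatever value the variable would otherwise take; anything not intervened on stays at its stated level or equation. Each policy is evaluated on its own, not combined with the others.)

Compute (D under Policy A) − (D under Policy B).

Policy A (Q + 24):
  F = 71
  Q = 10 + 24 = 34
  S = 127
  U = 156 + 71 − 34 = 193
  D = -2 − 4·34 + 2·127 − 4·193 = -656
Policy B (F + 34):
  F = 71 + 34 = 105
  Q = 10
  S = 127
  U = 156 + 105 − 10 = 251
  D = -2 − 4·10 + 2·127 − 4·251 = -792
D: -656 − (-792) = 136

136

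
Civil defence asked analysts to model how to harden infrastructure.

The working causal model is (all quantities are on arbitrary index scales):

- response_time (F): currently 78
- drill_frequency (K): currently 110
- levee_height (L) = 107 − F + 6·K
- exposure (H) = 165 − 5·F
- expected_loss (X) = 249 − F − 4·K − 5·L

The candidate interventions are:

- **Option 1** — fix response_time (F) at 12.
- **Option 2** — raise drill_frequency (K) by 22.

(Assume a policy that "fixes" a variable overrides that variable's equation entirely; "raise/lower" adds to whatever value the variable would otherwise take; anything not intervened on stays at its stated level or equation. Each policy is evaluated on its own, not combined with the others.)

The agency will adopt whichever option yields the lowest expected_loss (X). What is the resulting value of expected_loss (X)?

Option 1 (F := 12):
  F = 12
  K = 110
  L = 107 − 12 + 6·110 = 755
  X = 249 − 12 − 4·110 − 5·755 = -3978
Option 2 (K + 22):
  F = 78
  K = 110 + 22 = 132
  L = 107 − 78 + 6·132 = 821
  X = 249 − 78 − 4·132 − 5·821 = -4462
Comparing — Option 1: X=-3978, Option 2: X=-4462. Lowest is -4462 (Option 2).

-4462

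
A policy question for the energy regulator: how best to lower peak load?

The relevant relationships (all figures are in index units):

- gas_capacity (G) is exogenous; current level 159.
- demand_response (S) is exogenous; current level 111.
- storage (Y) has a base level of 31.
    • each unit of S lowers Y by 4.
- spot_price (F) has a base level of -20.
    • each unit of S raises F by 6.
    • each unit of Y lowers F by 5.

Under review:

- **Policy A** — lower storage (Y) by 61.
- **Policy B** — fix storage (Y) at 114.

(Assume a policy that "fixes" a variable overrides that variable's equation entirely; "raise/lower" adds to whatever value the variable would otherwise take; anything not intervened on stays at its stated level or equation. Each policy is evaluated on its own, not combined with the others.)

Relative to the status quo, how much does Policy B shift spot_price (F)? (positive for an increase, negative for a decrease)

Baseline:
  S = 111
  Y = 31 − 4·111 = -413
  F = -20 + 6·111 − 5·(-413) = 2711
Policy B (Y := 114):
  S = 111
  Y = 114
  F = -20 + 6·111 − 5·114 = 76
Change in F: 76 − 2711 = -2635

-2635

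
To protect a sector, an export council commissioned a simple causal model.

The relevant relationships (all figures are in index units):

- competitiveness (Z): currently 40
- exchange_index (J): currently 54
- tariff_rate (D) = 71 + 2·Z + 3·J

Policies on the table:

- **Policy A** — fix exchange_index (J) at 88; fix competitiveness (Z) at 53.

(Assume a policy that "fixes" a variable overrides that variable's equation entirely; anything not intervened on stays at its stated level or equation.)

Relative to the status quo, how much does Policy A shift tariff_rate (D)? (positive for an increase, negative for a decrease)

Baseline:
  Z = 40
  J = 54
  D = 71 + 2·40 + 3·54 = 313
Policy A (J := 88, Z := 53):
  Z = 53
  J = 88
  D = 71 + 2·53 + 3·88 = 441
Change in D: 441 − 313 = 128

128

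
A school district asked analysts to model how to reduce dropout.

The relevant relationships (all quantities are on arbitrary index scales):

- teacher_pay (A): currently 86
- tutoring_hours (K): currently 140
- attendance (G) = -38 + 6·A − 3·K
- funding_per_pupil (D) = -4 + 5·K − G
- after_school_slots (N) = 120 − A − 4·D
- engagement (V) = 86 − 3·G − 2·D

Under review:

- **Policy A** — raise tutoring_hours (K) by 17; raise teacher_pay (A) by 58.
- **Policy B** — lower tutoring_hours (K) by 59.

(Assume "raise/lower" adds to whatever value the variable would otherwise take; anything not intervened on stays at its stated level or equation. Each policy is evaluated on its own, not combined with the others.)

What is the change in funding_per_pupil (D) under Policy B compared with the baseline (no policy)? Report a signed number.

Baseline:
  A = 86
  K = 140
  G = -38 + 6·86 − 3·140 = 58
  D = -4 + 5·140 − 58 = 638
Policy B (K − 59):
  A = 86
  K = 140 − 59 = 81
  G = -38 + 6·86 − 3·81 = 235
  D = -4 + 5·81 − 235 = 166
Change in D: 166 − 638 = -472

-472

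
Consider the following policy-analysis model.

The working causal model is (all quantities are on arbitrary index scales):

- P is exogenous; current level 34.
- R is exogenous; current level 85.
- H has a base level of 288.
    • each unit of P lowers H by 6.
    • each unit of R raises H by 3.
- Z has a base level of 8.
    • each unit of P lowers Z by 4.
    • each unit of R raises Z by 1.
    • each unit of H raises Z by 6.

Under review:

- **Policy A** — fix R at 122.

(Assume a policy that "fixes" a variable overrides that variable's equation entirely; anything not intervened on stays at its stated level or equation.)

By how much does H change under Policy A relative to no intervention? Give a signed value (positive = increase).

111

Baseline:
  P = 34
  R = 85
  H = 288 − 6·34 + 3·85 = 339
Policy A (R := 122):
  P = 34
  R = 122
  H = 288 − 6·34 + 3·122 = 450
Change in H: 450 − 339 = 111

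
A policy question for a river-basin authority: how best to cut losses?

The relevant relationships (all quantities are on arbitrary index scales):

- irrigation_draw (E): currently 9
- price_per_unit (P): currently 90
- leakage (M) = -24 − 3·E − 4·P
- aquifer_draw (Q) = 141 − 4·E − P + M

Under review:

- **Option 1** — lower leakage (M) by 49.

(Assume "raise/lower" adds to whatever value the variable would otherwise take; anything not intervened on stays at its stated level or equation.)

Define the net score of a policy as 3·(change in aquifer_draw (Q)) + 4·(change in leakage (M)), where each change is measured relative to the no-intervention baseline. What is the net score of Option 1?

-343

Baseline:
  E = 9
  P = 90
  M = -24 − 3·9 − 4·90 = -411
  Q = 141 − 4·9 − 90 + (-411) = -396
Option 1 (M − 49):
  E = 9
  P = 90
  M = -24 − 3·9 − 4·90 (−49 from intervention) = -460
  Q = 141 − 4·9 − 90 + (-460) = -445
ΔQ = -445 − (-396) = -49; ΔM = -460 − (-411) = -49
Score = 3·(-49) + 4·(-49) = -343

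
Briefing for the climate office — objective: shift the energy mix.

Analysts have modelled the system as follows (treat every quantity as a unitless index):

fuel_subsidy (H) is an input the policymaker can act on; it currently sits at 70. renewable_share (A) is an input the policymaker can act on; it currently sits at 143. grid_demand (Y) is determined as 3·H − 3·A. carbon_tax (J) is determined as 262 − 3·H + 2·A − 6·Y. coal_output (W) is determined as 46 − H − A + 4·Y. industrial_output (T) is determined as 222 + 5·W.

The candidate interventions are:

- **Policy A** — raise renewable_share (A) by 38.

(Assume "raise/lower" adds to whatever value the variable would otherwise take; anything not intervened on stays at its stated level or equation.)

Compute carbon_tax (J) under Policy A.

Policy A (A + 38):
  H = 70
  A = 143 + 38 = 181
  Y = 0 + 3·70 − 3·181 = -333
  J = 262 − 3·70 + 2·181 − 6·(-333) = 2412

2412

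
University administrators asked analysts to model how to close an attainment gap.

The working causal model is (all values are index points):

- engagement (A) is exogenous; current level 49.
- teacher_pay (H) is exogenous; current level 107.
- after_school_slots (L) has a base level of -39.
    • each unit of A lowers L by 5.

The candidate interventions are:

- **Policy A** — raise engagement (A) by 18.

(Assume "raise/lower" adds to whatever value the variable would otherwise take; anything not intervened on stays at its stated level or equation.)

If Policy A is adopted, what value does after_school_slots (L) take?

-374

Policy A (A + 18):
  A = 49 + 18 = 67
  L = -39 − 5·67 = -374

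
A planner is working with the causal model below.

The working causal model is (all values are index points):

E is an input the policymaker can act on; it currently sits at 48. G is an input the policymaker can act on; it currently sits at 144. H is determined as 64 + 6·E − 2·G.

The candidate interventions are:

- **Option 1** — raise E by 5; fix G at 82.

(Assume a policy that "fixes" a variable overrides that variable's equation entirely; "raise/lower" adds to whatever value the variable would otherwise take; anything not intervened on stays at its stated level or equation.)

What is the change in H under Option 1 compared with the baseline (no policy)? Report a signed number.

154

Baseline:
  E = 48
  G = 144
  H = 64 + 6·48 − 2·144 = 64
Option 1 (E + 5, G := 82):
  E = 48 + 5 = 53
  G = 82
  H = 64 + 6·53 − 2·82 = 218
Change in H: 218 − 64 = 154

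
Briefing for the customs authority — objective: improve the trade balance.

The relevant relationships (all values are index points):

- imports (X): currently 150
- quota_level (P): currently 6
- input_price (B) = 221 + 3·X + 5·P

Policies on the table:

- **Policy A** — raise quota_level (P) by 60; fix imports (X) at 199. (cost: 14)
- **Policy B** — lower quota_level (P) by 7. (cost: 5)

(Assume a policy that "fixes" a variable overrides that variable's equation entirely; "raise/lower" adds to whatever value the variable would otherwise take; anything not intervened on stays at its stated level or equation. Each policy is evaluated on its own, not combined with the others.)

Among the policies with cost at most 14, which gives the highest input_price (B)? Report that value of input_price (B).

Policy A (P + 60, X := 199):
  X = 199
  P = 6 + 60 = 66
  B = 221 + 3·199 + 5·66 = 1148
Policy B (P − 7):
  X = 150
  P = 6 − 7 = -1
  B = 221 + 3·150 + 5·(-1) = 666
Comparing — Policy A: B=1148, Policy B: B=666. Highest is 1148 (Policy A).

1148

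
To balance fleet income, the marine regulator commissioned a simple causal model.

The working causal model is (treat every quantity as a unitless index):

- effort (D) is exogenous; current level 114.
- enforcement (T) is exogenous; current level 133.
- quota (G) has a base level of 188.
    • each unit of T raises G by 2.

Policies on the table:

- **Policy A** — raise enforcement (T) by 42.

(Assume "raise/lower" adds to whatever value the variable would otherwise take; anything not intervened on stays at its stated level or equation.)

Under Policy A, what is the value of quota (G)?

Policy A (T + 42):
  T = 133 + 42 = 175
  G = 188 + 2·175 = 538

538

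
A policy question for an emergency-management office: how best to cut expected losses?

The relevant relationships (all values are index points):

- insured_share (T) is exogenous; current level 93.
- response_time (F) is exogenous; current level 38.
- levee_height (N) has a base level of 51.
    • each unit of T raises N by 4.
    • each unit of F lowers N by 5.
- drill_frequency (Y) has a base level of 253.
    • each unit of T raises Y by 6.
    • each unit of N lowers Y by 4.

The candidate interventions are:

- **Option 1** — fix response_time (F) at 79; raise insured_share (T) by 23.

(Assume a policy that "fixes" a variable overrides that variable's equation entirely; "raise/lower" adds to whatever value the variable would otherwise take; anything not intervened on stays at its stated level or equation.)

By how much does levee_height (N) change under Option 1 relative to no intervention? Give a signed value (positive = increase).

-113

Baseline:
  T = 93
  F = 38
  N = 51 + 4·93 − 5·38 = 233
Option 1 (F := 79, T + 23):
  T = 93 + 23 = 116
  F = 79
  N = 51 + 4·116 − 5·79 = 120
Change in N: 120 − 233 = -113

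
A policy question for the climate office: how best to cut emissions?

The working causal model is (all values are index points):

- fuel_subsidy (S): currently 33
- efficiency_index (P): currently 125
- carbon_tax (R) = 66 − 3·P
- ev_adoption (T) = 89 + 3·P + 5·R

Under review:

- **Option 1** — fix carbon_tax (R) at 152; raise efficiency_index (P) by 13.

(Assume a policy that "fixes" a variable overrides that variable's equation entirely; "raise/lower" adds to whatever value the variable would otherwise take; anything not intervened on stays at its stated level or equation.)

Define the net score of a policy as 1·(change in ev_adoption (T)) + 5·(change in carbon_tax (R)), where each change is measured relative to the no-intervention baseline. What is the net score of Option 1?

4649

Baseline:
  P = 125
  R = 66 − 3·125 = -309
  T = 89 + 3·125 + 5·(-309) = -1081
Option 1 (R := 152, P + 13):
  P = 125 + 13 = 138
  R = 152
  T = 89 + 3·138 + 5·152 = 1263
ΔT = 1263 − (-1081) = 2344; ΔR = 152 − (-309) = 461
Score = 1·2344 + 5·461 = 4649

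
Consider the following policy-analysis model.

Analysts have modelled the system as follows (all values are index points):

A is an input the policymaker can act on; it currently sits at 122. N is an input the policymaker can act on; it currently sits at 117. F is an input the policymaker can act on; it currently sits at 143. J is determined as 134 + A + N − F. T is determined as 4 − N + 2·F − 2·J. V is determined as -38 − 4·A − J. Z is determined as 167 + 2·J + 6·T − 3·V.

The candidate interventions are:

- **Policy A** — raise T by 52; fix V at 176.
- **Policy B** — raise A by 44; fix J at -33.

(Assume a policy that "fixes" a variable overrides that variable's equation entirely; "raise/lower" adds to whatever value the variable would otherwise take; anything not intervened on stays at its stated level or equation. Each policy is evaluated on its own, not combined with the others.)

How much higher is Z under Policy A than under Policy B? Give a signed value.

-4853

Policy A (T + 52, V := 176):
  A = 122
  N = 117
  F = 143
  J = 134 + 122 + 117 − 143 = 230
  T = 4 − 117 + 2·143 − 2·230 (+52 from intervention) = -235
  V = 176
  Z = 167 + 2·230 + 6·(-235) − 3·176 = -1311
Policy B (A + 44, J := -33):
  A = 122 + 44 = 166
  N = 117
  F = 143
  J = -33
  T = 4 − 117 + 2·143 − 2·(-33) = 239
  V = -38 − 4·166 − (-33) = -669
  Z = 167 + 2·(-33) + 6·239 − 3·(-669) = 3542
Z: -1311 − 3542 = -4853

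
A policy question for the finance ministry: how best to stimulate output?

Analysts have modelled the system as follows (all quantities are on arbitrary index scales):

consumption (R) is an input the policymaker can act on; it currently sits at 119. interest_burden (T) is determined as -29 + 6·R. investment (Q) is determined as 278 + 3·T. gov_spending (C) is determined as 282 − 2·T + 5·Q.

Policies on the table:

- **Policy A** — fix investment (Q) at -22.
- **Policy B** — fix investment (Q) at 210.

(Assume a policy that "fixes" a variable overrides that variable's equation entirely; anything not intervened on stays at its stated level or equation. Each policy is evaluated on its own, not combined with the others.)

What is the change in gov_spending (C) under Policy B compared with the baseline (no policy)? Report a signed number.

Baseline:
  R = 119
  T = -29 + 6·119 = 685
  Q = 278 + 3·685 = 2333
  C = 282 − 2·685 + 5·2333 = 10577
Policy B (Q := 210):
  R = 119
  T = -29 + 6·119 = 685
  Q = 210
  C = 282 − 2·685 + 5·210 = -38
Change in C: -38 − 10577 = -10615

-10615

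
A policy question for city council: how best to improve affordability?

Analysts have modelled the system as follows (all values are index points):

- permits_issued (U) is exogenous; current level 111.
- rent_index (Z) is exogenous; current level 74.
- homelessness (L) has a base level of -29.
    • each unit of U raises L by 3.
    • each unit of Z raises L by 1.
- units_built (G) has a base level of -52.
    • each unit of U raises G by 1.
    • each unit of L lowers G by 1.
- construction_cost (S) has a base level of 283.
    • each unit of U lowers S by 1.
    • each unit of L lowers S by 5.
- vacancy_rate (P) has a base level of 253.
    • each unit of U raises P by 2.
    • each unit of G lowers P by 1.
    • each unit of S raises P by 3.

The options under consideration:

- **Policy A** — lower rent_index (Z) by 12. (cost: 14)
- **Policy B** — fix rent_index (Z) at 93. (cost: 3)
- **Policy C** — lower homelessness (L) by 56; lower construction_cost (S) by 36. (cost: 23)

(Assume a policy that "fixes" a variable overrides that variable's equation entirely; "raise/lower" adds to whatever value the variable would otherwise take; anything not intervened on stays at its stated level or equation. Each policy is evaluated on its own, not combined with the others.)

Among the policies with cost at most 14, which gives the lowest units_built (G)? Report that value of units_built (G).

Policy A (Z − 12):
  U = 111
  Z = 74 − 12 = 62
  L = -29 + 3·111 + 62 = 366
  G = -52 + 111 − 366 = -307
Policy B (Z := 93):
  U = 111
  Z = 93
  L = -29 + 3·111 + 93 = 397
  G = -52 + 111 − 397 = -338
Comparing — Policy A: G=-307, Policy B: G=-338. Lowest is -338 (Policy B).

-338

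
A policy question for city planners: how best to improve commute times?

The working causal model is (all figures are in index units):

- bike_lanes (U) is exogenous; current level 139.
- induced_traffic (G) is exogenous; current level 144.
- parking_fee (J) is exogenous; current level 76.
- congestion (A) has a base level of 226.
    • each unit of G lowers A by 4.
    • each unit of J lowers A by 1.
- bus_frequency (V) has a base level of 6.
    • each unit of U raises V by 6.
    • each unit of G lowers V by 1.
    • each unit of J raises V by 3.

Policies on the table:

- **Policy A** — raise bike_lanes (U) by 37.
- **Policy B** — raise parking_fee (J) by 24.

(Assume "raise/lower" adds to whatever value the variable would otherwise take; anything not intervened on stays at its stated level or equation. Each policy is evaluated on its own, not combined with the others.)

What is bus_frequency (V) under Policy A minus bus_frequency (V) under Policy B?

150

Policy A (U + 37):
  U = 139 + 37 = 176
  G = 144
  J = 76
  V = 6 + 6·176 − 144 + 3·76 = 1146
Policy B (J + 24):
  U = 139
  G = 144
  J = 76 + 24 = 100
  V = 6 + 6·139 − 144 + 3·100 = 996
V: 1146 − 996 = 150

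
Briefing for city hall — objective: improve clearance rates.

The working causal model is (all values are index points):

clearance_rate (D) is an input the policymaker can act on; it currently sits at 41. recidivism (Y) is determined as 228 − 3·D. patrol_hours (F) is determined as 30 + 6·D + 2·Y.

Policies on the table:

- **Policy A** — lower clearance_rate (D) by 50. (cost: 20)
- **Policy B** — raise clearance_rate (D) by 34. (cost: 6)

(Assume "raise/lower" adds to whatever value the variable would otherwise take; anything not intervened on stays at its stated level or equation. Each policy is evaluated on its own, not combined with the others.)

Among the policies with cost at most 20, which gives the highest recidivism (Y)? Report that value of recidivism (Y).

Policy A (D − 50):
  D = 41 − 50 = -9
  Y = 228 − 3·(-9) = 255
Policy B (D + 34):
  D = 41 + 34 = 75
  Y = 228 − 3·75 = 3
Comparing — Policy A: Y=255, Policy B: Y=3. Highest is 255 (Policy A).

255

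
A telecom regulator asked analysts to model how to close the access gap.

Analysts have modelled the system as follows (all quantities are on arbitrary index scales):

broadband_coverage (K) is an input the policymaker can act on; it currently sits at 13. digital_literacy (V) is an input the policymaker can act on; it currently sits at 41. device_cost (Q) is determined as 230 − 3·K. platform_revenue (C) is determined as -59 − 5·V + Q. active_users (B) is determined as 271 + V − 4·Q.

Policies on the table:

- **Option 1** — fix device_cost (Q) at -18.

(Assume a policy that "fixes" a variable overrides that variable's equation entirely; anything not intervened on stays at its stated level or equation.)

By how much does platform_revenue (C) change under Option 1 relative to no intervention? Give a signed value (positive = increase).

Baseline:
  K = 13
  V = 41
  Q = 230 − 3·13 = 191
  C = -59 − 5·41 + 191 = -73
Option 1 (Q := -18):
  K = 13
  V = 41
  Q = -18
  C = -59 − 5·41 + (-18) = -282
Change in C: -282 − (-73) = -209

-209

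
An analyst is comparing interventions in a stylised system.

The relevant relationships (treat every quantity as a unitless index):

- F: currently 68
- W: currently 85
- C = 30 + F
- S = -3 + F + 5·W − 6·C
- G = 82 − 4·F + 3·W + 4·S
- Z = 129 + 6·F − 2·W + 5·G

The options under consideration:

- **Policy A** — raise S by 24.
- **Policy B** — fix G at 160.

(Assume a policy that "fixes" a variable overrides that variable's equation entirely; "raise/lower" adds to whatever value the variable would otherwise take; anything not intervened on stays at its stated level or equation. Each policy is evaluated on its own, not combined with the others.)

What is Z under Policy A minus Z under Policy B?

Policy A (S + 24):
  F = 68
  W = 85
  C = 30 + 68 = 98
  S = -3 + 68 + 5·85 − 6·98 (+24 from intervention) = -74
  G = 82 − 4·68 + 3·85 + 4·(-74) = -231
  Z = 129 + 6·68 − 2·85 + 5·(-231) = -788
Policy B (G := 160):
  F = 68
  W = 85
  C = 30 + 68 = 98
  S = -3 + 68 + 5·85 − 6·98 = -98
  G = 160
  Z = 129 + 6·68 − 2·85 + 5·160 = 1167
Z: -788 − 1167 = -1955

-1955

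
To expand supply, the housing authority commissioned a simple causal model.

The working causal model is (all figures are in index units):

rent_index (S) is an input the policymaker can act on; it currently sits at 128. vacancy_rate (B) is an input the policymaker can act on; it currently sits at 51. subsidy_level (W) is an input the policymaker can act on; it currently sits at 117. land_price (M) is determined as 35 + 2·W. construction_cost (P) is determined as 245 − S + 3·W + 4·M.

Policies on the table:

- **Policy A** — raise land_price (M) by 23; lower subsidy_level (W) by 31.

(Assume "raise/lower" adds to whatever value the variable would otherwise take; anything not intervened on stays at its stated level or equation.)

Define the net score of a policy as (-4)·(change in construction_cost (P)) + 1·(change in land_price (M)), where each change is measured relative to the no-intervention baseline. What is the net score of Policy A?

957

Baseline:
  S = 128
  W = 117
  M = 35 + 2·117 = 269
  P = 245 − 128 + 3·117 + 4·269 = 1544
Policy A (M + 23, W − 31):
  S = 128
  W = 117 − 31 = 86
  M = 35 + 2·86 (+23 from intervention) = 230
  P = 245 − 128 + 3·86 + 4·230 = 1295
ΔP = 1295 − 1544 = -249; ΔM = 230 − 269 = -39
Score = (-4)·(-249) + 1·(-39) = 957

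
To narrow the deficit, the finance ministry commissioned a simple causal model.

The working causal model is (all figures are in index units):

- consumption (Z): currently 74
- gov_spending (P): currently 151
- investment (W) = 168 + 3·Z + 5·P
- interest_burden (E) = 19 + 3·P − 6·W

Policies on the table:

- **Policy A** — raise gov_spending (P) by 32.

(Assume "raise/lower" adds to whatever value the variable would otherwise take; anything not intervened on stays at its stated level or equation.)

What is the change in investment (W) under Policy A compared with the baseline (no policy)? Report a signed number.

Baseline:
  Z = 74
  P = 151
  W = 168 + 3·74 + 5·151 = 1145
Policy A (P + 32):
  Z = 74
  P = 151 + 32 = 183
  W = 168 + 3·74 + 5·183 = 1305
Change in W: 1305 − 1145 = 160

160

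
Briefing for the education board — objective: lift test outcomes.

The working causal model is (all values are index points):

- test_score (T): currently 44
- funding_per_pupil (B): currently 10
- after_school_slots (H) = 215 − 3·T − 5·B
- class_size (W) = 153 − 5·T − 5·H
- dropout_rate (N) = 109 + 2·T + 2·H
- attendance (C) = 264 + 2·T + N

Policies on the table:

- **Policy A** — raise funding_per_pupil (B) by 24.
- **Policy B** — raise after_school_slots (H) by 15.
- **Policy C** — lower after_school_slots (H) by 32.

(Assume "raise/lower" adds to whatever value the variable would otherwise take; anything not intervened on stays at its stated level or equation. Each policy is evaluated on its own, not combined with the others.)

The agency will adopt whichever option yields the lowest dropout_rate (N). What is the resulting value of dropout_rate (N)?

23

Policy A (B + 24):
  T = 44
  B = 10 + 24 = 34
  H = 215 − 3·44 − 5·34 = -87
  N = 109 + 2·44 + 2·(-87) = 23
Policy B (H + 15):
  T = 44
  B = 10
  H = 215 − 3·44 − 5·10 (+15 from intervention) = 48
  N = 109 + 2·44 + 2·48 = 293
Policy C (H − 32):
  T = 44
  B = 10
  H = 215 − 3·44 − 5·10 (−32 from intervention) = 1
  N = 109 + 2·44 + 2·1 = 199
Comparing — Policy A: N=23, Policy B: N=293, Policy C: N=199. Lowest is 23 (Policy A).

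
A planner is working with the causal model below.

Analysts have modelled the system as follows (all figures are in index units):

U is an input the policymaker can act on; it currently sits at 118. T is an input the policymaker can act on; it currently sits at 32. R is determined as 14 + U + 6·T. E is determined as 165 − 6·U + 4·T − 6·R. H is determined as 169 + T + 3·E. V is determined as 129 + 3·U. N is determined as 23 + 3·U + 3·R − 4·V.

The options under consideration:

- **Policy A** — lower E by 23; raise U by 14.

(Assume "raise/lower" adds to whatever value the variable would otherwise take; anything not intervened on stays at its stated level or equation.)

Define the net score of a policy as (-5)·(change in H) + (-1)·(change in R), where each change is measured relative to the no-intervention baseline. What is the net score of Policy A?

Baseline:
  U = 118
  T = 32
  R = 14 + 118 + 6·32 = 324
  E = 165 − 6·118 + 4·32 − 6·324 = -2359
  H = 169 + 32 + 3·(-2359) = -6876
Policy A (E − 23, U + 14):
  U = 118 + 14 = 132
  T = 32
  R = 14 + 132 + 6·32 = 338
  E = 165 − 6·132 + 4·32 − 6·338 (−23 from intervention) = -2550
  H = 169 + 32 + 3·(-2550) = -7449
ΔH = -7449 − (-6876) = -573; ΔR = 338 − 324 = 14
Score = (-5)·(-573) + (-1)·14 = 2851

2851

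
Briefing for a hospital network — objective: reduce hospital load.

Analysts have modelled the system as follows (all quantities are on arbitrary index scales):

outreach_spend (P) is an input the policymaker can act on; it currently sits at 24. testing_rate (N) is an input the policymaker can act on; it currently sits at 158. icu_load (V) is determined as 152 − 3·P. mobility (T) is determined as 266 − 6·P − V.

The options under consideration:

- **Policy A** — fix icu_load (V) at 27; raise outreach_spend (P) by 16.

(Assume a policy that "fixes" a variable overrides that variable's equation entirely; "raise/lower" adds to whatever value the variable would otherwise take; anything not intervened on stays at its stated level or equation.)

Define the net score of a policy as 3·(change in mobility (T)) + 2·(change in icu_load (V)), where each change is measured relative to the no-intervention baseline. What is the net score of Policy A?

Baseline:
  P = 24
  V = 152 − 3·24 = 80
  T = 266 − 6·24 − 80 = 42
Policy A (V := 27, P + 16):
  P = 24 + 16 = 40
  V = 27
  T = 266 − 6·40 − 27 = -1
ΔT = -1 − 42 = -43; ΔV = 27 − 80 = -53
Score = 3·(-43) + 2·(-53) = -235

-235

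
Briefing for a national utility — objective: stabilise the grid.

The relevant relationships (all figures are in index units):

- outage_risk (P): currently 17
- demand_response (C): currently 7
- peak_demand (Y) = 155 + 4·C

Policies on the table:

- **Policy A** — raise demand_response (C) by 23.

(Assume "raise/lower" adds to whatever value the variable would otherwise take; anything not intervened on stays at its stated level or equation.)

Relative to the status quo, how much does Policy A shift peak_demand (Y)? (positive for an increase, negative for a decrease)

92

Baseline:
  C = 7
  Y = 155 + 4·7 = 183
Policy A (C + 23):
  C = 7 + 23 = 30
  Y = 155 + 4·30 = 275
Change in Y: 275 − 183 = 92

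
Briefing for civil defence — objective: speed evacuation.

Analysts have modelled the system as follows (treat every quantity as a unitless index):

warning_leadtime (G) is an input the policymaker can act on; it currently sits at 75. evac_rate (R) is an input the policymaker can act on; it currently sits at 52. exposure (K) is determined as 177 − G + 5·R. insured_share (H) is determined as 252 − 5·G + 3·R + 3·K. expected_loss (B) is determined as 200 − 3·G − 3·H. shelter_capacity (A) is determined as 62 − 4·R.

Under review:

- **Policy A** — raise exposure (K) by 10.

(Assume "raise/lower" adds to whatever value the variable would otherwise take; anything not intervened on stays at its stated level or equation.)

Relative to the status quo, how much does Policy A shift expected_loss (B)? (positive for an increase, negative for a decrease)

-90

Baseline:
  G = 75
  R = 52
  K = 177 − 75 + 5·52 = 362
  H = 252 − 5·75 + 3·52 + 3·362 = 1119
  B = 200 − 3·75 − 3·1119 = -3382
Policy A (K + 10):
  G = 75
  R = 52
  K = 177 − 75 + 5·52 (+10 from intervention) = 372
  H = 252 − 5·75 + 3·52 + 3·372 = 1149
  B = 200 − 3·75 − 3·1149 = -3472
Change in B: -3472 − (-3382) = -90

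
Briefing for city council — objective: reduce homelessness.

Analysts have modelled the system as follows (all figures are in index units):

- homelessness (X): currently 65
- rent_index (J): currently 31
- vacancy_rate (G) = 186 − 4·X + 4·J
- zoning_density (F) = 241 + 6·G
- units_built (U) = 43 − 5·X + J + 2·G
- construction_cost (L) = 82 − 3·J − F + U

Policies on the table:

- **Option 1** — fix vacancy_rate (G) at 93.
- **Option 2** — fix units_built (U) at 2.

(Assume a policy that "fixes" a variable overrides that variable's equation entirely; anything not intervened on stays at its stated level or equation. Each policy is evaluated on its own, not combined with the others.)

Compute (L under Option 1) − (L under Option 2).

Option 1 (G := 93):
  X = 65
  J = 31
  G = 93
  F = 241 + 6·93 = 799
  U = 43 − 5·65 + 31 + 2·93 = -65
  L = 82 − 3·31 − 799 + (-65) = -875
Option 2 (U := 2):
  X = 65
  J = 31
  G = 186 − 4·65 + 4·31 = 50
  F = 241 + 6·50 = 541
  U = 2
  L = 82 − 3·31 − 541 + 2 = -550
L: -875 − (-550) = -325

-325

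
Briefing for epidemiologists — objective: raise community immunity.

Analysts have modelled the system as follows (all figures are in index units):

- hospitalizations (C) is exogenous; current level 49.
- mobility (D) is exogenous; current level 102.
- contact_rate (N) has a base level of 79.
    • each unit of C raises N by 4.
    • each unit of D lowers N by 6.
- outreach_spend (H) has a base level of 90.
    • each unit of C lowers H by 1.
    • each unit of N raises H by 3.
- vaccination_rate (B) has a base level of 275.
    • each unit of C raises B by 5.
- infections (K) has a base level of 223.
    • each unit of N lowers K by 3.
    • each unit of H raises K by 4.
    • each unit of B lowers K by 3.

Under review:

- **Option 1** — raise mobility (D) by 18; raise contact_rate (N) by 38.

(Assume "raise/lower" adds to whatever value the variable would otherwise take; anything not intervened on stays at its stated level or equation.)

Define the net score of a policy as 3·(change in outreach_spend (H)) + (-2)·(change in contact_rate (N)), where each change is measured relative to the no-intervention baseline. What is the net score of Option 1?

-490

Baseline:
  C = 49
  D = 102
  N = 79 + 4·49 − 6·102 = -337
  H = 90 − 49 + 3·(-337) = -970
Option 1 (D + 18, N + 38):
  C = 49
  D = 102 + 18 = 120
  N = 79 + 4·49 − 6·120 (+38 from intervention) = -407
  H = 90 − 49 + 3·(-407) = -1180
ΔH = -1180 − (-970) = -210; ΔN = -407 − (-337) = -70
Score = 3·(-210) + (-2)·(-70) = -490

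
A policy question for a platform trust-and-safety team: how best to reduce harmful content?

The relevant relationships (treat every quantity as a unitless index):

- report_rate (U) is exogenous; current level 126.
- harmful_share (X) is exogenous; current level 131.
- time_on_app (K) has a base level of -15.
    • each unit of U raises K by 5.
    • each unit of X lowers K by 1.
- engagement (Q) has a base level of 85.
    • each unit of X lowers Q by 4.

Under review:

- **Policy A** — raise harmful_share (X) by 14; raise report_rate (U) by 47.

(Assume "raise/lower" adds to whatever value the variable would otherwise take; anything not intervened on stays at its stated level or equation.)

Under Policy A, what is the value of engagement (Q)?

Policy A (X + 14, U + 47):
  X = 131 + 14 = 145
  Q = 85 − 4·145 = -495

-495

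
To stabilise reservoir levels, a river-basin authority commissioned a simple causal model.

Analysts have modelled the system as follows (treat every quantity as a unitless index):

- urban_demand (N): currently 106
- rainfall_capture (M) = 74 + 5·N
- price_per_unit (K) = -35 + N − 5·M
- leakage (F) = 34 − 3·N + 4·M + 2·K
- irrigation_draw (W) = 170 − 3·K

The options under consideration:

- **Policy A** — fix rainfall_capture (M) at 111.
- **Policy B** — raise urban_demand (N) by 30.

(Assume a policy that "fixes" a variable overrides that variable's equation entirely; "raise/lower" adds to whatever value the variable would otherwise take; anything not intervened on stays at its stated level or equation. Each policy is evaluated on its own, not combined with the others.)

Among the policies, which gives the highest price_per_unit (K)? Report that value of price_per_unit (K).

-484

Policy A (M := 111):
  N = 106
  M = 111
  K = -35 + 106 − 5·111 = -484
Policy B (N + 30):
  N = 106 + 30 = 136
  M = 74 + 5·136 = 754
  K = -35 + 136 − 5·754 = -3669
Comparing — Policy A: K=-484, Policy B: K=-3669. Highest is -484 (Policy A).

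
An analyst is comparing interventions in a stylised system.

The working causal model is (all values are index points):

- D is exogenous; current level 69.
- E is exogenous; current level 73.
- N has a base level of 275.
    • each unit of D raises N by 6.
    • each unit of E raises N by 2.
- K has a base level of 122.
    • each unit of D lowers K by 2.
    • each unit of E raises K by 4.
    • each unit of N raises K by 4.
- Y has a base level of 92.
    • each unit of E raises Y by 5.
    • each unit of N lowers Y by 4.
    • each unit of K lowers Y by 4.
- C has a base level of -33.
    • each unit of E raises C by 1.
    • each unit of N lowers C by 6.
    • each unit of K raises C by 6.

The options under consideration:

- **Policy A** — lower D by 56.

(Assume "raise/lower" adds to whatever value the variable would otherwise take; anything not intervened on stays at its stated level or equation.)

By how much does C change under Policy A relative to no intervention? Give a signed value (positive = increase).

-5376

Baseline:
  D = 69
  E = 73
  N = 275 + 6·69 + 2·73 = 835
  K = 122 − 2·69 + 4·73 + 4·835 = 3616
  C = -33 + 73 − 6·835 + 6·3616 = 16726
Policy A (D − 56):
  D = 69 − 56 = 13
  E = 73
  N = 275 + 6·13 + 2·73 = 499
  K = 122 − 2·13 + 4·73 + 4·499 = 2384
  C = -33 + 73 − 6·499 + 6·2384 = 11350
Change in C: 11350 − 16726 = -5376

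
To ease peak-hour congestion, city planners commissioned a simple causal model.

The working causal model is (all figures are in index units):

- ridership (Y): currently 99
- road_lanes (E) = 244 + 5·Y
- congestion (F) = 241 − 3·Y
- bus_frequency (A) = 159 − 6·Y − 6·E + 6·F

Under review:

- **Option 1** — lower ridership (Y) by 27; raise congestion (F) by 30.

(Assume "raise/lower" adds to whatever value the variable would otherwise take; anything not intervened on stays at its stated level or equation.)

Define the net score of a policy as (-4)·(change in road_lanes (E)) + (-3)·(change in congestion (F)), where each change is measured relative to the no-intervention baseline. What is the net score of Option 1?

207

Baseline:
  Y = 99
  E = 244 + 5·99 = 739
  F = 241 − 3·99 = -56
Option 1 (Y − 27, F + 30):
  Y = 99 − 27 = 72
  E = 244 + 5·72 = 604
  F = 241 − 3·72 (+30 from intervention) = 55
ΔE = 604 − 739 = -135; ΔF = 55 − (-56) = 111
Score = (-4)·(-135) + (-3)·111 = 207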